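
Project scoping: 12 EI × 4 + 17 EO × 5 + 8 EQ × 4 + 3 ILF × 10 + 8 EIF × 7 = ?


UFP = EI*4 + EO*5 + EQ*4 + ILF*10 + EIF*7
UFP = 12*4 + 17*5 + 8*4 + 3*10 + 8*7
UFP = 48 + 85 + 32 + 30 + 56
UFP = 251

251


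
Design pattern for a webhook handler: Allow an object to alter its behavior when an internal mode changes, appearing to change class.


This matches the State pattern

State


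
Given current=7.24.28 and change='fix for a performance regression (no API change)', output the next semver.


Current: 7.24.28
Change category: 'fix for a performance regression (no API change)' → patch bump
SemVer rule: patch bump → increment PATCH (MAJOR and MINOR unchanged)
New: 7.24.29

7.24.29


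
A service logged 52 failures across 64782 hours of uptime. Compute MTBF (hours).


Formula: MTBF = Total operating time / Number of failures
MTBF = 64782 / 52
MTBF = 1245.81 hours

1245.81 hours


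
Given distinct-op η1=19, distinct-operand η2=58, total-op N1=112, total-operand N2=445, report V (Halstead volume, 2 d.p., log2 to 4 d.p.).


Formula: V = N * log2(η), where N = N1 + N2 and η = η1 + η2
η = 19 + 58 = 77
N = 112 + 445 = 557
log2(77) ≈ 6.2668
V = 557 * 6.2668 = 3490.61

3490.61


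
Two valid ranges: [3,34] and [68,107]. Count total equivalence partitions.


Valid ranges: [3,34] and [68,107]
Class 1: x < 3 — invalid
Class 2: 3 ≤ x ≤ 34 — valid
Class 3: 34 < x < 68 — invalid (gap between ranges)
Class 4: 68 ≤ x ≤ 107 — valid
Class 5: x > 107 — invalid
Total equivalence classes: 5

5 equivalence classes


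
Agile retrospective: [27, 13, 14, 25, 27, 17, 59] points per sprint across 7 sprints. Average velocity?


Formula: Avg velocity = Total points / Number of sprints
Points: [27, 13, 14, 25, 27, 17, 59]
Sum = 27 + 13 + 14 + 25 + 27 + 17 + 59 = 182
Avg velocity = 182 / 7 = 26.0 points/sprint

26.0 points/sprint


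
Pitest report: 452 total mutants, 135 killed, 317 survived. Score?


Mutation score = killed / total * 100
Mutation score = 135 / 452 * 100
Mutation score = 29.87%

29.87%


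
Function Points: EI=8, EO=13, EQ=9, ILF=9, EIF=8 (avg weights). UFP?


UFP = EI*4 + EO*5 + EQ*4 + ILF*10 + EIF*7
UFP = 8*4 + 13*5 + 9*4 + 9*10 + 8*7
UFP = 32 + 65 + 36 + 90 + 56
UFP = 279

279


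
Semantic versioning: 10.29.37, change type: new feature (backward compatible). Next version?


Current: 10.29.37
Change category: 'new feature (backward compatible)' → minor bump
SemVer rule: minor bump → increment MINOR, reset PATCH to 0 (MAJOR unchanged)
New: 10.30.0

10.30.0


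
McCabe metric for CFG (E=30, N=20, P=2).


Formula: V(G) = E - N + 2P
V(G) = 30 - 20 + 2*2
V(G) = 10 + 4
V(G) = 14

14


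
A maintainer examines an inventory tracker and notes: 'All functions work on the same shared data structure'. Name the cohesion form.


Reasoning: Functions share data
Type: Communicational cohesion

Communicational cohesion


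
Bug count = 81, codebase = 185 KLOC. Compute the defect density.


Defect density = defects / KLOC
Defect density = 81 / 185
Defect density = 0.438 defects/KLOC

0.438 defects/KLOC


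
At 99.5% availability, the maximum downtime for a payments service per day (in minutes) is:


Formula: allowed downtime = period * (100 - SLA) / 100
Period (day) = 1440 minutes
Unavailability fraction = (100 - 99.5) / 100
Allowed downtime = 1440 * (100 - 99.5) / 100
Allowed downtime = 7.2 minutes

7.2 minutes


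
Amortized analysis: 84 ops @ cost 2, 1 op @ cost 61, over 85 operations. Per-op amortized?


Formula: Amortized cost = Total cost / Operations
Total cost = (84 * 2) + (1 * 61)
Total cost = 168 + 61 = 229
Amortized = 229 / 85 = 2.6941

2.6941


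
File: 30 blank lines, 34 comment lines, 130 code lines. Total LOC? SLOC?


Total LOC = blank + comment + code
Total LOC = 30 + 34 + 130 = 194
SLOC (source only) = code = 130

Total LOC: 194, SLOC: 130


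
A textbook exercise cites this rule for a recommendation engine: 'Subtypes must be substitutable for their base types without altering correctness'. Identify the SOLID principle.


This describes the Liskov Substitution Principle (LSP)

Liskov Substitution Principle (LSP)


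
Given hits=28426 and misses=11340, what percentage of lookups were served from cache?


Formula: hit rate = hits / (hits + misses) * 100
hit rate = 28426 / (28426 + 11340) * 100
hit rate = 28426 / 39766 * 100
hit rate = 71.48%

71.48%


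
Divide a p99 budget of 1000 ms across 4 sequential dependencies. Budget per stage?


Formula: per_stage = total_budget / stages
per_stage = 1000 / 4
per_stage = 250.0 ms

250.0 ms


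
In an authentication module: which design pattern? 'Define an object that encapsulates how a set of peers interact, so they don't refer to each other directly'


This matches the Mediator pattern

Mediator


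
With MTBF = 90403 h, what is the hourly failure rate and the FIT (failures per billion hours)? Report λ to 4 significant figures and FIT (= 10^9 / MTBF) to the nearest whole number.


Formula: λ = 1 / MTBF; FIT = λ × 1e9 = 1e9 / MTBF
λ = 1 / 90403 ≈ 1.106e-05 failures/hour
FIT = 1e9 / 90403 ≈ 11062 failures per 1e9 hours (nearest whole number)

λ = 1.106e-05 /h, FIT = 11062


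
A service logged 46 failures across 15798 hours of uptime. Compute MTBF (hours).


Formula: MTBF = Total operating time / Number of failures
MTBF = 15798 / 46
MTBF = 343.43 hours

343.43 hours


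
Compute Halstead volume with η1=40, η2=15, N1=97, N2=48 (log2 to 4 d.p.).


Formula: V = N * log2(η), where N = N1 + N2 and η = η1 + η2
η = 40 + 15 = 55
N = 97 + 48 = 145
log2(55) ≈ 5.7814
V = 145 * 5.7814 = 838.30

838.30


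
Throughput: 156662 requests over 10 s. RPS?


Formula: throughput = requests / seconds
throughput = 156662 / 10
throughput = 15666.2 requests/second

15666.2 requests/second


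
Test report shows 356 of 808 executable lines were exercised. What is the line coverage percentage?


Coverage = covered / total * 100
Coverage = 356 / 808 * 100
Coverage = 44.06%

44.06%


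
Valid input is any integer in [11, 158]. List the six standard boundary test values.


Range: [11, 158]
Boundaries: just below min, min, min+1, max-1, max, just above max
Values: [10, 11, 12, 157, 158, 159]

[10, 11, 12, 157, 158, 159]


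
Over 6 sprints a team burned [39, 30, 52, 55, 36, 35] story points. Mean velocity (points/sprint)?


Formula: Avg velocity = Total points / Number of sprints
Points: [39, 30, 52, 55, 36, 35]
Sum = 39 + 30 + 52 + 55 + 36 + 35 = 247
Avg velocity = 247 / 6 = 41.17 points/sprint

41.17 points/sprint


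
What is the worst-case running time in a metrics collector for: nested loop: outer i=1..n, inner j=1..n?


Reasoning: n iterations times n iterations
Complexity: O(n^2)

O(n^2)


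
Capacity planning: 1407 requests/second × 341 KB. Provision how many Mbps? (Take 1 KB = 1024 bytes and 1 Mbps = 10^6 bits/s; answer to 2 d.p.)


Formula: Mbps = payload_bytes * RPS * 8 / 1e6
Payload per request = 341 KB = 341 * 1024 = 349184 bytes
Total bytes/sec = 349184 * 1407 = 491301888
Total bits/sec = 491301888 * 8 = 3930415104
Mbps = 3930415104 / 1e6 = 3930.42

3930.42 Mbps


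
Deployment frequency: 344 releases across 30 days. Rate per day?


Formula: deployments per day = releases / days
= 344 / 30
= 11.467 deploys/day
(equivalently, 80.27 deploys/week)

11.467 deploys/day


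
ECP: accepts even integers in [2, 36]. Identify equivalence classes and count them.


Constraint: even integers in [2, 36]
Class 1: x < 2 — out-of-range invalid
Class 2: x in [2,36] but odd — wrong type invalid
Class 3: x in [2,36] and even — valid
Class 4: x > 36 — out-of-range invalid
Total equivalence classes: 4

4 equivalence classes


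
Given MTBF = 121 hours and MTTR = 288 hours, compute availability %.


Availability = MTBF / (MTBF + MTTR)
Availability = 121 / (121 + 288)
Availability = 121 / 409
Availability = 29.5844%

29.5844%


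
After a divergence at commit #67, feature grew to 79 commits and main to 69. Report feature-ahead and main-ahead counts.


Common ancestor: commit #67
feature commits after divergence: 79 - 67 = 12
main commits after divergence: 69 - 67 = 2
feature is 12 commits ahead of main
main is 2 commits ahead of feature

feature ahead: 12, main ahead: 2


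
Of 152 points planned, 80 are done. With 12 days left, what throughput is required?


Formula: Required rate = Remaining points / Days left
Remaining = 152 - 80 = 72 points
Required rate = 72 / 12 = 6.0 points/day

6.0 points/day


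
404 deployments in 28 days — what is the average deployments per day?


Formula: deployments per day = releases / days
= 404 / 28
= 14.429 deploys/day
(equivalently, 101.0 deploys/week)

14.429 deploys/day


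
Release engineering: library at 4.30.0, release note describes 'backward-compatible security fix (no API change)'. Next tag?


Current: 4.30.0
Change category: 'backward-compatible security fix (no API change)' → patch bump
SemVer rule: patch bump → increment PATCH (MAJOR and MINOR unchanged)
New: 4.30.1

4.30.1


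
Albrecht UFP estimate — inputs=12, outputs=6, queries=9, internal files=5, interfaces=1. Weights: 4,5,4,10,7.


UFP = EI*4 + EO*5 + EQ*4 + ILF*10 + EIF*7
UFP = 12*4 + 6*5 + 9*4 + 5*10 + 1*7
UFP = 48 + 30 + 36 + 50 + 7
UFP = 171

171


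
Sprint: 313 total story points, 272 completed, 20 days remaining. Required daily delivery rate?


Formula: Required rate = Remaining points / Days left
Remaining = 313 - 272 = 41 points
Required rate = 41 / 20 = 2.05 points/day

2.05 points/day


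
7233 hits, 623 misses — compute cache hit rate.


Formula: hit rate = hits / (hits + misses) * 100
hit rate = 7233 / (7233 + 623) * 100
hit rate = 7233 / 7856 * 100
hit rate = 92.07%

92.07%


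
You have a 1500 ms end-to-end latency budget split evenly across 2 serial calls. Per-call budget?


Formula: per_stage = total_budget / stages
per_stage = 1500 / 2
per_stage = 750.0 ms

750.0 ms


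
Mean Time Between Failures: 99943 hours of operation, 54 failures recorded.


Formula: MTBF = Total operating time / Number of failures
MTBF = 99943 / 54
MTBF = 1850.8 hours

1850.8 hours


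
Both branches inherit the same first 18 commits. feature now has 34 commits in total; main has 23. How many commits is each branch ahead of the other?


Common ancestor: commit #18
feature commits after divergence: 34 - 18 = 16
main commits after divergence: 23 - 18 = 5
feature is 16 commits ahead of main
main is 5 commits ahead of feature

feature ahead: 16, main ahead: 5


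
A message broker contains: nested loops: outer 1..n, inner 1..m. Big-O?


Reasoning: product of independent bounds
Complexity: O(n*m)

O(n*m)


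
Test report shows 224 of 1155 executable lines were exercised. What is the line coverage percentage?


Coverage = covered / total * 100
Coverage = 224 / 1155 * 100
Coverage = 19.39%

19.39%


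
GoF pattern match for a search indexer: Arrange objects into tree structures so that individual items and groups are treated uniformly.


This matches the Composite pattern

Composite


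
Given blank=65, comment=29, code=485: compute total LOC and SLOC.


Total LOC = blank + comment + code
Total LOC = 65 + 29 + 485 = 579
SLOC (source only) = code = 485

Total LOC: 579, SLOC: 485


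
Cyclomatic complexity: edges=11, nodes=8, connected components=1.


Formula: V(G) = E - N + 2P
V(G) = 11 - 8 + 2*1
V(G) = 3 + 2
V(G) = 5

5


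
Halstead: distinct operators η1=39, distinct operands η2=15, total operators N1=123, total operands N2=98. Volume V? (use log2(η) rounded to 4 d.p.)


Formula: V = N * log2(η), where N = N1 + N2 and η = η1 + η2
η = 39 + 15 = 54
N = 123 + 98 = 221
log2(54) ≈ 5.7549
V = 221 * 5.7549 = 1271.83

1271.83


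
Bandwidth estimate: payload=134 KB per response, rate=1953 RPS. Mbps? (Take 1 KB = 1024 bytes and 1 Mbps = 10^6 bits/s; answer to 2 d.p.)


Formula: Mbps = payload_bytes * RPS * 8 / 1e6
Payload per request = 134 KB = 134 * 1024 = 137216 bytes
Total bytes/sec = 137216 * 1953 = 267982848
Total bits/sec = 267982848 * 8 = 2143862784
Mbps = 2143862784 / 1e6 = 2143.86

2143.86 Mbps


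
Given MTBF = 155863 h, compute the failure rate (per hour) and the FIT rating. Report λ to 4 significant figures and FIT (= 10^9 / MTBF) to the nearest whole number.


Formula: λ = 1 / MTBF; FIT = λ × 1e9 = 1e9 / MTBF
λ = 1 / 155863 ≈ 6.416e-06 failures/hour
FIT = 1e9 / 155863 ≈ 6416 failures per 1e9 hours (nearest whole number)

λ = 6.416e-06 /h, FIT = 6416


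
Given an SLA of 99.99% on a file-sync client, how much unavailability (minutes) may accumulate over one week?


Formula: allowed downtime = period * (100 - SLA) / 100
Period (week) = 10080 minutes
Unavailability fraction = (100 - 99.99) / 100
Allowed downtime = 10080 * (100 - 99.99) / 100
Allowed downtime = 1.008 minutes

1.008 minutes


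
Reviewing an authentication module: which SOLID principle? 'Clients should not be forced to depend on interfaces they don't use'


This describes the Interface Segregation Principle (ISP)

Interface Segregation Principle (ISP)


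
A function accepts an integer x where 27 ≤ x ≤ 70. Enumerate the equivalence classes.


Valid range: [27, 70]
Class 1: x < 27 — invalid
Class 2: 27 ≤ x ≤ 70 — valid
Class 3: x > 70 — invalid
Total equivalence classes: 3

3 equivalence classes


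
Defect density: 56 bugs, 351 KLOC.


Defect density = defects / KLOC
Defect density = 56 / 351
Defect density = 0.16 defects/KLOC

0.16 defects/KLOC


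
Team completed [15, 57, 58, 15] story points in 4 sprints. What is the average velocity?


Formula: Avg velocity = Total points / Number of sprints
Points: [15, 57, 58, 15]
Sum = 15 + 57 + 58 + 15 = 145
Avg velocity = 145 / 4 = 36.25 points/sprint

36.25 points/sprint


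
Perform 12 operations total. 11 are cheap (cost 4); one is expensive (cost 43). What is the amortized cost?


Formula: Amortized cost = Total cost / Operations
Total cost = (11 * 4) + (1 * 43)
Total cost = 44 + 43 = 87
Amortized = 87 / 12 = 7.25

7.25


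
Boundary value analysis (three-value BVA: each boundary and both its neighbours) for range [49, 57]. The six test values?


Range: [49, 57]
Boundaries: just below min, min, min+1, max-1, max, just above max
Values: [48, 49, 50, 56, 57, 58]

[48, 49, 50, 56, 57, 58]


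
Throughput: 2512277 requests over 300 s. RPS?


Formula: throughput = requests / seconds
throughput = 2512277 / 300
throughput = 8374.26 requests/second

8374.26 requests/second


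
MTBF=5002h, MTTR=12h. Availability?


Availability = MTBF / (MTBF + MTTR)
Availability = 5002 / (5002 + 12)
Availability = 5002 / 5014
Availability = 99.7607%

99.7607%


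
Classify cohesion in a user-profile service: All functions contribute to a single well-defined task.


Reasoning: Best: single purpose
Type: Functional cohesion

Functional cohesion


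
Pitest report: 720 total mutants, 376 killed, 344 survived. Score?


Mutation score = killed / total * 100
Mutation score = 376 / 720 * 100
Mutation score = 52.22%

52.22%


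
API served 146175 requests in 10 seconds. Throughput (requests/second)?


Formula: throughput = requests / seconds
throughput = 146175 / 10
throughput = 14617.5 requests/second

14617.5 requests/second


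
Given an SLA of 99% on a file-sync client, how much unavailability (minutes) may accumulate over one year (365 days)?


Formula: allowed downtime = period * (100 - SLA) / 100
Period (year (365 days)) = 525600 minutes
Unavailability fraction = (100 - 99.0) / 100
Allowed downtime = 525600 * (100 - 99.0) / 100
Allowed downtime = 5256.0 minutes

5256.0 minutes


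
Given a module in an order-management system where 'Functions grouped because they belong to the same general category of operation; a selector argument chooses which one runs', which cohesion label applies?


Reasoning: Grouped by category of activity, not by data or sequence
Type: Logical cohesion

Logical cohesion


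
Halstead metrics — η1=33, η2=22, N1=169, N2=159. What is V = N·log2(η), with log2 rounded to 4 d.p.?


Formula: V = N * log2(η), where N = N1 + N2 and η = η1 + η2
η = 33 + 22 = 55
N = 169 + 159 = 328
log2(55) ≈ 5.7814
V = 328 * 5.7814 = 1896.30

1896.30


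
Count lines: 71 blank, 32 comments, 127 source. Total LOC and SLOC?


Total LOC = blank + comment + code
Total LOC = 71 + 32 + 127 = 230
SLOC (source only) = code = 127

Total LOC: 230, SLOC: 127


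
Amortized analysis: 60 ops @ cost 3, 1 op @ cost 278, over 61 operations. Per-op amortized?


Formula: Amortized cost = Total cost / Operations
Total cost = (60 * 3) + (1 * 278)
Total cost = 180 + 278 = 458
Amortized = 458 / 61 = 7.5082

7.5082


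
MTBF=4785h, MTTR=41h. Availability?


Availability = MTBF / (MTBF + MTTR)
Availability = 4785 / (4785 + 41)
Availability = 4785 / 4826
Availability = 99.1504%

99.1504%


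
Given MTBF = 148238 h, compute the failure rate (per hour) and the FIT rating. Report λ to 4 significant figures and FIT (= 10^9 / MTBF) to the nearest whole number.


Formula: λ = 1 / MTBF; FIT = λ × 1e9 = 1e9 / MTBF
λ = 1 / 148238 ≈ 6.746e-06 failures/hour
FIT = 1e9 / 148238 ≈ 6746 failures per 1e9 hours (nearest whole number)

λ = 6.746e-06 /h, FIT = 6746


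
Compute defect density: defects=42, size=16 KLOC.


Defect density = defects / KLOC
Defect density = 42 / 16
Defect density = 2.625 defects/KLOC

2.625 defects/KLOC


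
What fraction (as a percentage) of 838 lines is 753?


Coverage = covered / total * 100
Coverage = 753 / 838 * 100
Coverage = 89.86%

89.86%


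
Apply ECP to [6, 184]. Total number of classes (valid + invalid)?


Valid range: [6, 184]
Class 1: x < 6 — invalid
Class 2: 6 ≤ x ≤ 184 — valid
Class 3: x > 184 — invalid
Total equivalence classes: 3

3 equivalence classes


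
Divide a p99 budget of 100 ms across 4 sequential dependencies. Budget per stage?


Formula: per_stage = total_budget / stages
per_stage = 100 / 4
per_stage = 25.0 ms

25.0 ms


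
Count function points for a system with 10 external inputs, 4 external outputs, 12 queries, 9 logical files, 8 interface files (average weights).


UFP = EI*4 + EO*5 + EQ*4 + ILF*10 + EIF*7
UFP = 10*4 + 4*5 + 12*4 + 9*10 + 8*7
UFP = 40 + 20 + 48 + 90 + 56
UFP = 254

254


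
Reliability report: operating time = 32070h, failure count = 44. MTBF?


Formula: MTBF = Total operating time / Number of failures
MTBF = 32070 / 44
MTBF = 728.86 hours

728.86 hours


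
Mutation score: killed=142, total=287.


Mutation score = killed / total * 100
Mutation score = 142 / 287 * 100
Mutation score = 49.48%

49.48%


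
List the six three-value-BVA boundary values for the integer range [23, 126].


Range: [23, 126]
Boundaries: just below min, min, min+1, max-1, max, just above max
Values: [22, 23, 24, 125, 126, 127]

[22, 23, 24, 125, 126, 127]


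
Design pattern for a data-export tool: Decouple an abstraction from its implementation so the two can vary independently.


This matches the Bridge pattern

Bridge


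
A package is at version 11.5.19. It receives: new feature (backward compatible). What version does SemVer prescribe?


Current: 11.5.19
Change category: 'new feature (backward compatible)' → minor bump
SemVer rule: minor bump → increment MINOR, reset PATCH to 0 (MAJOR unchanged)
New: 11.6.0

11.6.0


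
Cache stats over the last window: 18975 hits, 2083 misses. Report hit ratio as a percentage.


Formula: hit rate = hits / (hits + misses) * 100
hit rate = 18975 / (18975 + 2083) * 100
hit rate = 18975 / 21058 * 100
hit rate = 90.11%

90.11%


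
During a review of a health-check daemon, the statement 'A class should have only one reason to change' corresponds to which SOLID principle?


This describes the Single Responsibility Principle (SRP)

Single Responsibility Principle (SRP)


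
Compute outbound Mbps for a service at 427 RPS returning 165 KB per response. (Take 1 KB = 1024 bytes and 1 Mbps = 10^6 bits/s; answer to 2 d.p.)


Formula: Mbps = payload_bytes * RPS * 8 / 1e6
Payload per request = 165 KB = 165 * 1024 = 168960 bytes
Total bytes/sec = 168960 * 427 = 72145920
Total bits/sec = 72145920 * 8 = 577167360
Mbps = 577167360 / 1e6 = 577.17

577.17 Mbps


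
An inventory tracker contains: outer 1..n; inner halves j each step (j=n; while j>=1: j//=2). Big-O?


Reasoning: n times log n
Complexity: O(n log n)

O(n log n)


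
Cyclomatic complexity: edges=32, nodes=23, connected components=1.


Formula: V(G) = E - N + 2P
V(G) = 32 - 23 + 2*1
V(G) = 9 + 2
V(G) = 11

11


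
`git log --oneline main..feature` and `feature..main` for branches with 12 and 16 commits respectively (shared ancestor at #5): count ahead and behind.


Common ancestor: commit #5
feature commits after divergence: 12 - 5 = 7
main commits after divergence: 16 - 5 = 11
feature is 7 commits ahead of main
main is 11 commits ahead of feature

feature ahead: 7, main ahead: 11


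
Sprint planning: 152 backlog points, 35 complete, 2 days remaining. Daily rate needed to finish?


Formula: Required rate = Remaining points / Days left
Remaining = 152 - 35 = 117 points
Required rate = 117 / 2 = 58.5 points/day

58.5 points/day


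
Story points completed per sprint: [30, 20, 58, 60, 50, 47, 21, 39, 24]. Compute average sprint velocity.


Formula: Avg velocity = Total points / Number of sprints
Points: [30, 20, 58, 60, 50, 47, 21, 39, 24]
Sum = 30 + 20 + 58 + 60 + 50 + 47 + 21 + 39 + 24 = 349
Avg velocity = 349 / 9 = 38.78 points/sprint

38.78 points/sprint


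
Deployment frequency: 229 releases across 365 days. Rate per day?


Formula: deployments per day = releases / days
= 229 / 365
= 0.627 deploys/day
(equivalently, 4.39 deploys/week)

0.627 deploys/day


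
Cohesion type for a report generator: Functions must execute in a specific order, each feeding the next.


Reasoning: Output of one is input to next
Type: Sequential cohesion

Sequential cohesion


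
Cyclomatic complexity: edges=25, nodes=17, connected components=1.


Formula: V(G) = E - N + 2P
V(G) = 25 - 17 + 2*1
V(G) = 8 + 2
V(G) = 10

10


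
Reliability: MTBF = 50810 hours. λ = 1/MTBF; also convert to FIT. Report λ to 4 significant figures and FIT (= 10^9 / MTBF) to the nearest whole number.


Formula: λ = 1 / MTBF; FIT = λ × 1e9 = 1e9 / MTBF
λ = 1 / 50810 ≈ 1.968e-05 failures/hour
FIT = 1e9 / 50810 ≈ 19681 failures per 1e9 hours (nearest whole number)

λ = 1.968e-05 /h, FIT = 19681


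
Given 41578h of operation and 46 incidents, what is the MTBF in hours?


Formula: MTBF = Total operating time / Number of failures
MTBF = 41578 / 46
MTBF = 903.87 hours

903.87 hours


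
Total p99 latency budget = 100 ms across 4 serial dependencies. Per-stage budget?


Formula: per_stage = total_budget / stages
per_stage = 100 / 4
per_stage = 25.0 ms

25.0 ms


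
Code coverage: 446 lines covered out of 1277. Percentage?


Coverage = covered / total * 100
Coverage = 446 / 1277 * 100
Coverage = 34.93%

34.93%


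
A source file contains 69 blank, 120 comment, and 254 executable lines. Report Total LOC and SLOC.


Total LOC = blank + comment + code
Total LOC = 69 + 120 + 254 = 443
SLOC (source only) = code = 254

Total LOC: 443, SLOC: 254


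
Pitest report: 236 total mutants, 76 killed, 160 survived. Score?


Mutation score = killed / total * 100
Mutation score = 76 / 236 * 100
Mutation score = 32.2%

32.2%


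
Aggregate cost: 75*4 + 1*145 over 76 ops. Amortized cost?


Formula: Amortized cost = Total cost / Operations
Total cost = (75 * 4) + (1 * 145)
Total cost = 300 + 145 = 445
Amortized = 445 / 76 = 5.8553

5.8553


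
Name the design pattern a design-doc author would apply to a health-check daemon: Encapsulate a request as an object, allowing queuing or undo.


This matches the Command pattern

Command


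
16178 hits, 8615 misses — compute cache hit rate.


Formula: hit rate = hits / (hits + misses) * 100
hit rate = 16178 / (16178 + 8615) * 100
hit rate = 16178 / 24793 * 100
hit rate = 65.25%

65.25%


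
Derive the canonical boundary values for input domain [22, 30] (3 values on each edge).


Range: [22, 30]
Boundaries: just below min, min, min+1, max-1, max, just above max
Values: [21, 22, 23, 29, 30, 31]

[21, 22, 23, 29, 30, 31]


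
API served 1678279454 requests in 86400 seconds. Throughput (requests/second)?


Formula: throughput = requests / seconds
throughput = 1678279454 / 86400
throughput = 19424.53 requests/second

19424.53 requests/second


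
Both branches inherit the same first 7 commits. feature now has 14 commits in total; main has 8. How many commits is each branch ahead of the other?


Common ancestor: commit #7
feature commits after divergence: 14 - 7 = 7
main commits after divergence: 8 - 7 = 1
feature is 7 commits ahead of main
main is 1 commits ahead of feature

feature ahead: 7, main ahead: 1


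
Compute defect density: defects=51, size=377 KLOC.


Defect density = defects / KLOC
Defect density = 51 / 377
Defect density = 0.135 defects/KLOC

0.135 defects/KLOC


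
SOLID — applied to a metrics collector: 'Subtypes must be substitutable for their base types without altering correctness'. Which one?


This describes the Liskov Substitution Principle (LSP)

Liskov Substitution Principle (LSP)


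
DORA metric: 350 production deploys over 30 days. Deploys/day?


Formula: deployments per day = releases / days
= 350 / 30
= 11.667 deploys/day
(equivalently, 81.67 deploys/week)

11.667 deploys/day


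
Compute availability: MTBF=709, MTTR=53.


Availability = MTBF / (MTBF + MTTR)
Availability = 709 / (709 + 53)
Availability = 709 / 762
Availability = 93.0446%

93.0446%


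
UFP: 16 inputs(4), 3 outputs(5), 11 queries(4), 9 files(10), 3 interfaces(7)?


UFP = EI*4 + EO*5 + EQ*4 + ILF*10 + EIF*7
UFP = 16*4 + 3*5 + 11*4 + 9*10 + 3*7
UFP = 64 + 15 + 44 + 90 + 21
UFP = 234

234


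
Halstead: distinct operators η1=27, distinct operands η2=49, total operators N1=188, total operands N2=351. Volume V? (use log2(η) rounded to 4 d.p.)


Formula: V = N * log2(η), where N = N1 + N2 and η = η1 + η2
η = 27 + 49 = 76
N = 188 + 351 = 539
log2(76) ≈ 6.2479
V = 539 * 6.2479 = 3367.62

3367.62


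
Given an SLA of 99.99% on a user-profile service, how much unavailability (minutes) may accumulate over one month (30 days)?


Formula: allowed downtime = period * (100 - SLA) / 100
Period (month (30 days)) = 43200 minutes
Unavailability fraction = (100 - 99.99) / 100
Allowed downtime = 43200 * (100 - 99.99) / 100
Allowed downtime = 4.32 minutes

4.32 minutes


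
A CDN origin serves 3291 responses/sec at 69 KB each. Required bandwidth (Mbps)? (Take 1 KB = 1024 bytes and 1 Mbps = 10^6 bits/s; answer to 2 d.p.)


Formula: Mbps = payload_bytes * RPS * 8 / 1e6
Payload per request = 69 KB = 69 * 1024 = 70656 bytes
Total bytes/sec = 70656 * 3291 = 232528896
Total bits/sec = 232528896 * 8 = 1860231168
Mbps = 1860231168 / 1e6 = 1860.23

1860.23 Mbps


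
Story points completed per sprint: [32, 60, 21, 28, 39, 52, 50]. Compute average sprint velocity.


Formula: Avg velocity = Total points / Number of sprints
Points: [32, 60, 21, 28, 39, 52, 50]
Sum = 32 + 60 + 21 + 28 + 39 + 52 + 50 = 282
Avg velocity = 282 / 7 = 40.29 points/sprint

40.29 points/sprint


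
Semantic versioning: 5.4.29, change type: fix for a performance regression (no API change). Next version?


Current: 5.4.29
Change category: 'fix for a performance regression (no API change)' → patch bump
SemVer rule: patch bump → increment PATCH (MAJOR and MINOR unchanged)
New: 5.4.30

5.4.30


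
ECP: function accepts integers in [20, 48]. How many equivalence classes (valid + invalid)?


Valid range: [20, 48]
Class 1: x < 20 — invalid
Class 2: 20 ≤ x ≤ 48 — valid
Class 3: x > 48 — invalid
Total equivalence classes: 3

3 equivalence classes


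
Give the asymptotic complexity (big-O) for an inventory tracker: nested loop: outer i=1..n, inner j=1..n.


Reasoning: n iterations times n iterations
Complexity: O(n^2)

O(n^2)


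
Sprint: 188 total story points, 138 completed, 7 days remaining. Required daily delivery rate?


Formula: Required rate = Remaining points / Days left
Remaining = 188 - 138 = 50 points
Required rate = 50 / 7 = 7.14 points/day

7.14 points/day


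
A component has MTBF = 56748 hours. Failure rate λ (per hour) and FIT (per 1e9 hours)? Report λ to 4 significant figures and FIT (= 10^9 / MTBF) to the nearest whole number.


Formula: λ = 1 / MTBF; FIT = λ × 1e9 = 1e9 / MTBF
λ = 1 / 56748 ≈ 1.762e-05 failures/hour
FIT = 1e9 / 56748 ≈ 17622 failures per 1e9 hours (nearest whole number)

λ = 1.762e-05 /h, FIT = 17622


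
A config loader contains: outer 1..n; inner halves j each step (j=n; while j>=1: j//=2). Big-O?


Reasoning: n times log n
Complexity: O(n log n)

O(n log n)


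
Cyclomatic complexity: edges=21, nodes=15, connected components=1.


Formula: V(G) = E - N + 2P
V(G) = 21 - 15 + 2*1
V(G) = 6 + 2
V(G) = 8

8


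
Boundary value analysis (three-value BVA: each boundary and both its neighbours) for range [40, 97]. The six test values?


Range: [40, 97]
Boundaries: just below min, min, min+1, max-1, max, just above max
Values: [39, 40, 41, 96, 97, 98]

[39, 40, 41, 96, 97, 98]


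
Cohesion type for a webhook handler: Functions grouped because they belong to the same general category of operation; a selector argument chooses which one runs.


Reasoning: Grouped by category of activity, not by data or sequence
Type: Logical cohesion

Logical cohesion


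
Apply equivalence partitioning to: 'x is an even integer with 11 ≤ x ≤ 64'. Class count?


Constraint: even integers in [11, 64]
Class 1: x < 11 — out-of-range invalid
Class 2: x in [11,64] but odd — wrong type invalid
Class 3: x in [11,64] and even — valid
Class 4: x > 64 — out-of-range invalid
Total equivalence classes: 4

4 equivalence classes


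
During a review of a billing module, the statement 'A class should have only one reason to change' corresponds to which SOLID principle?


This describes the Single Responsibility Principle (SRP)

Single Responsibility Principle (SRP)


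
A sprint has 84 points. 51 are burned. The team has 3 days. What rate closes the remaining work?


Formula: Required rate = Remaining points / Days left
Remaining = 84 - 51 = 33 points
Required rate = 33 / 3 = 11.0 points/day

11.0 points/day


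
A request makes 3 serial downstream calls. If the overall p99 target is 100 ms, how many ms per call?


Formula: per_stage = total_budget / stages
per_stage = 100 / 3
per_stage = 33.33 ms

33.33 ms


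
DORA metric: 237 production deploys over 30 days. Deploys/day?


Formula: deployments per day = releases / days
= 237 / 30
= 7.9 deploys/day
(equivalently, 55.3 deploys/week)

7.9 deploys/day


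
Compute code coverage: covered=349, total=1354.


Coverage = covered / total * 100
Coverage = 349 / 1354 * 100
Coverage = 25.78%

25.78%


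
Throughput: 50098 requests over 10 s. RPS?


Formula: throughput = requests / seconds
throughput = 50098 / 10
throughput = 5009.8 requests/second

5009.8 requests/second


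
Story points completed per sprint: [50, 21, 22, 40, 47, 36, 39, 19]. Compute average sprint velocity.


Formula: Avg velocity = Total points / Number of sprints
Points: [50, 21, 22, 40, 47, 36, 39, 19]
Sum = 50 + 21 + 22 + 40 + 47 + 36 + 39 + 19 = 274
Avg velocity = 274 / 8 = 34.25 points/sprint

34.25 points/sprint


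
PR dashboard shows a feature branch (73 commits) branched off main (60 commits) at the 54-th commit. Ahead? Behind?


Common ancestor: commit #54
feature commits after divergence: 73 - 54 = 19
main commits after divergence: 60 - 54 = 6
feature is 19 commits ahead of main
main is 6 commits ahead of feature

feature ahead: 19, main ahead: 6


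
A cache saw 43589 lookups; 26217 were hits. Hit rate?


Formula: hit rate = hits / (hits + misses) * 100
hit rate = 26217 / (26217 + 17372) * 100
hit rate = 26217 / 43589 * 100
hit rate = 60.15%

60.15%


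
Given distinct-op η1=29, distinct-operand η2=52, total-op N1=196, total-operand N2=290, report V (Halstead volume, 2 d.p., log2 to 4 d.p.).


Formula: V = N * log2(η), where N = N1 + N2 and η = η1 + η2
η = 29 + 52 = 81
N = 196 + 290 = 486
log2(81) ≈ 6.3399
V = 486 * 6.3399 = 3081.19

3081.19


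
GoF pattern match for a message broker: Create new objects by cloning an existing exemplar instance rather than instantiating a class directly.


This matches the Prototype pattern

Prototype


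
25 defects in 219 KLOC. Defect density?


Defect density = defects / KLOC
Defect density = 25 / 219
Defect density = 0.114 defects/KLOC

0.114 defects/KLOC


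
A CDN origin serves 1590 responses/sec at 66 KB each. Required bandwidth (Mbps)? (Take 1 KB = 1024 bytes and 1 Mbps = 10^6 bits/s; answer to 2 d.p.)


Formula: Mbps = payload_bytes * RPS * 8 / 1e6
Payload per request = 66 KB = 66 * 1024 = 67584 bytes
Total bytes/sec = 67584 * 1590 = 107458560
Total bits/sec = 107458560 * 8 = 859668480
Mbps = 859668480 / 1e6 = 859.67

859.67 Mbps


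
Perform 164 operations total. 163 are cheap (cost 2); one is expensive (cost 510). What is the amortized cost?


Formula: Amortized cost = Total cost / Operations
Total cost = (163 * 2) + (1 * 510)
Total cost = 326 + 510 = 836
Amortized = 836 / 164 = 5.0976

5.0976


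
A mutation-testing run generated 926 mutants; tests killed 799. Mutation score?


Mutation score = killed / total * 100
Mutation score = 799 / 926 * 100
Mutation score = 86.29%

86.29%


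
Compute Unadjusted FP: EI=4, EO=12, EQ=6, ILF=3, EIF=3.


UFP = EI*4 + EO*5 + EQ*4 + ILF*10 + EIF*7
UFP = 4*4 + 12*5 + 6*4 + 3*10 + 3*7
UFP = 16 + 60 + 24 + 30 + 21
UFP = 151

151


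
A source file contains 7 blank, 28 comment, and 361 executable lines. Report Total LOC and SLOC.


Total LOC = blank + comment + code
Total LOC = 7 + 28 + 361 = 396
SLOC (source only) = code = 361

Total LOC: 396, SLOC: 361


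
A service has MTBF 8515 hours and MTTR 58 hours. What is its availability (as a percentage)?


Availability = MTBF / (MTBF + MTTR)
Availability = 8515 / (8515 + 58)
Availability = 8515 / 8573
Availability = 99.3235%

99.3235%


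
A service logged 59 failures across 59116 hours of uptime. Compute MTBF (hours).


Formula: MTBF = Total operating time / Number of failures
MTBF = 59116 / 59
MTBF = 1001.97 hours

1001.97 hours


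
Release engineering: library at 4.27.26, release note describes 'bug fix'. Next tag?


Current: 4.27.26
Change category: 'bug fix' → patch bump
SemVer rule: patch bump → increment PATCH (MAJOR and MINOR unchanged)
New: 4.27.27

4.27.27


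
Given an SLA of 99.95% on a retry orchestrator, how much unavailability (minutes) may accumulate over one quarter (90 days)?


Formula: allowed downtime = period * (100 - SLA) / 100
Period (quarter (90 days)) = 129600 minutes
Unavailability fraction = (100 - 99.95) / 100
Allowed downtime = 129600 * (100 - 99.95) / 100
Allowed downtime = 64.8 minutes

64.8 minutes


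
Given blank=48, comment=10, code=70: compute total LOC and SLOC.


Total LOC = blank + comment + code
Total LOC = 48 + 10 + 70 = 128
SLOC (source only) = code = 70

Total LOC: 128, SLOC: 70


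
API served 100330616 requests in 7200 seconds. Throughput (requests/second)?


Formula: throughput = requests / seconds
throughput = 100330616 / 7200
throughput = 13934.81 requests/second

13934.81 requests/second


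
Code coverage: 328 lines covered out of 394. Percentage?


Coverage = covered / total * 100
Coverage = 328 / 394 * 100
Coverage = 83.25%

83.25%


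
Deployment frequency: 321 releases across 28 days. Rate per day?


Formula: deployments per day = releases / days
= 321 / 28
= 11.464 deploys/day
(equivalently, 80.25 deploys/week)

11.464 deploys/day


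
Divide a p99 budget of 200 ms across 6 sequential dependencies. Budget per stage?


Formula: per_stage = total_budget / stages
per_stage = 200 / 6
per_stage = 33.33 ms

33.33 ms


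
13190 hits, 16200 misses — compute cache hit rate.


Formula: hit rate = hits / (hits + misses) * 100
hit rate = 13190 / (13190 + 16200) * 100
hit rate = 13190 / 29390 * 100
hit rate = 44.88%

44.88%


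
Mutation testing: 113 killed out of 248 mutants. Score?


Mutation score = killed / total * 100
Mutation score = 113 / 248 * 100
Mutation score = 45.56%

45.56%


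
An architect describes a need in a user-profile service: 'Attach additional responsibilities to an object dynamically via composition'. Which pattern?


This matches the Decorator pattern

Decorator


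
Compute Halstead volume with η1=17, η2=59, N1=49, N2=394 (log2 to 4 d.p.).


Formula: V = N * log2(η), where N = N1 + N2 and η = η1 + η2
η = 17 + 59 = 76
N = 49 + 394 = 443
log2(76) ≈ 6.2479
V = 443 * 6.2479 = 2767.82

2767.82


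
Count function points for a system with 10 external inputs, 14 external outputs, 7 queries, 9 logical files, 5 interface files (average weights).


UFP = EI*4 + EO*5 + EQ*4 + ILF*10 + EIF*7
UFP = 10*4 + 14*5 + 7*4 + 9*10 + 5*7
UFP = 40 + 70 + 28 + 90 + 35
UFP = 263

263


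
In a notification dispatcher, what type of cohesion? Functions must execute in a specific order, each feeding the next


Reasoning: Output of one is input to next
Type: Sequential cohesion

Sequential cohesion


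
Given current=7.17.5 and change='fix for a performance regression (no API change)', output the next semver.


Current: 7.17.5
Change category: 'fix for a performance regression (no API change)' → patch bump
SemVer rule: patch bump → increment PATCH (MAJOR and MINOR unchanged)
New: 7.17.6

7.17.6


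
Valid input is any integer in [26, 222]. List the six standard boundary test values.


Range: [26, 222]
Boundaries: just below min, min, min+1, max-1, max, just above max
Values: [25, 26, 27, 221, 222, 223]

[25, 26, 27, 221, 222, 223]


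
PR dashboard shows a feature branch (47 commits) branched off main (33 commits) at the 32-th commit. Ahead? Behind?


Common ancestor: commit #32
feature commits after divergence: 47 - 32 = 15
main commits after divergence: 33 - 32 = 1
feature is 15 commits ahead of main
main is 1 commits ahead of feature

feature ahead: 15, main ahead: 1


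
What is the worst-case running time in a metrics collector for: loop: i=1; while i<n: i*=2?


Reasoning: i doubles each step so iterations are log2(n)
Complexity: O(log n)

O(log n)


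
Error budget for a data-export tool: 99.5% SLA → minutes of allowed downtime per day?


Formula: allowed downtime = period * (100 - SLA) / 100
Period (day) = 1440 minutes
Unavailability fraction = (100 - 99.5) / 100
Allowed downtime = 1440 * (100 - 99.5) / 100
Allowed downtime = 7.2 minutes

7.2 minutes


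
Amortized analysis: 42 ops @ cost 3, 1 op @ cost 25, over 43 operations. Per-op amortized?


Formula: Amortized cost = Total cost / Operations
Total cost = (42 * 3) + (1 * 25)
Total cost = 126 + 25 = 151
Amortized = 151 / 43 = 3.5116

3.5116


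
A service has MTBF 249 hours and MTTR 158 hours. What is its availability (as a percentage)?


Availability = MTBF / (MTBF + MTTR)
Availability = 249 / (249 + 158)
Availability = 249 / 407
Availability = 61.1794%

61.1794%


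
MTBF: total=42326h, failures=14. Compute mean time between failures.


Formula: MTBF = Total operating time / Number of failures
MTBF = 42326 / 14
MTBF = 3023.29 hours

3023.29 hours
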